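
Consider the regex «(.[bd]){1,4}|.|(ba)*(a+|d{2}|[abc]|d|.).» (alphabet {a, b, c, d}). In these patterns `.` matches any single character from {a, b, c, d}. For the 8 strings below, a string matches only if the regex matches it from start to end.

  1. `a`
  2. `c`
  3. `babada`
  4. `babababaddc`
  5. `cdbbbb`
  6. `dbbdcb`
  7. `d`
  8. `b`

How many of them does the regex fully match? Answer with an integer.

8

1 → match
2 → match
3 → match
4 → match
5 → match
6 → match
7 → match
8 → match
Total matched: 8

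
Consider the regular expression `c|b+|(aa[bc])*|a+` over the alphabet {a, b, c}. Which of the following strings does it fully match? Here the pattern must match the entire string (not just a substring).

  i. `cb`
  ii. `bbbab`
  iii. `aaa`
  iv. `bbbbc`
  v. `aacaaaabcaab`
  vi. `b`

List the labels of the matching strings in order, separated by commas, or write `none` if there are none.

iii, vi

i → no match
ii → no match
iii → match
iv → no match
v → no match
vi → match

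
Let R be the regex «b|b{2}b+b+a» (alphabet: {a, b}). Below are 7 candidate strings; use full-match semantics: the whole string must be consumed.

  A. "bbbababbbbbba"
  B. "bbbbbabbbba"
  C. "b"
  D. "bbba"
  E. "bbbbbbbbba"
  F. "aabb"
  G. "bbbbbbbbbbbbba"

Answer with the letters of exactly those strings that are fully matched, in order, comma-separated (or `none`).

A → no match
B → no match
C → match
D → no match
E → match
F → no match — must start with "b"
G → match

C, E, G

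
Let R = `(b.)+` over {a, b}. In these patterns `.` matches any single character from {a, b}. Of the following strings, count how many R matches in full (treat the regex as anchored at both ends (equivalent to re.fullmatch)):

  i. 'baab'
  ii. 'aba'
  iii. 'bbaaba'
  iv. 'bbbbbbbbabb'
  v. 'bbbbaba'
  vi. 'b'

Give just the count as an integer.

0

i → no match
ii → no match — must start with 'b'
iii → no match
iv → no match
v → no match
vi → no match
Total matched: 0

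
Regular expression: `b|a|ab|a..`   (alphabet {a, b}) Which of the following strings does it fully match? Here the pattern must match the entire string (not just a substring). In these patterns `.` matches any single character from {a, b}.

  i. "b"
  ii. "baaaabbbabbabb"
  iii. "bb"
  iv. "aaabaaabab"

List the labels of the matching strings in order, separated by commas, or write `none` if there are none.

i

i. "b" → match
ii → no match
iii. "bb" → no match
iv. "aaabaaabab" → no match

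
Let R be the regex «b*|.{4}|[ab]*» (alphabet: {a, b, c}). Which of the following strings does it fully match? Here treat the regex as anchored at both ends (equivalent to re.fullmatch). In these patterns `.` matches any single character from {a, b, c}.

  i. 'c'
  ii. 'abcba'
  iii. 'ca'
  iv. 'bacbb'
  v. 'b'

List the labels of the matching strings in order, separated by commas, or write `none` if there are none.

v

i. 'c' → no match
ii. 'abcba' → no match
iii. 'ca' → no match
iv. 'bacbb' → no match
v. 'b' → match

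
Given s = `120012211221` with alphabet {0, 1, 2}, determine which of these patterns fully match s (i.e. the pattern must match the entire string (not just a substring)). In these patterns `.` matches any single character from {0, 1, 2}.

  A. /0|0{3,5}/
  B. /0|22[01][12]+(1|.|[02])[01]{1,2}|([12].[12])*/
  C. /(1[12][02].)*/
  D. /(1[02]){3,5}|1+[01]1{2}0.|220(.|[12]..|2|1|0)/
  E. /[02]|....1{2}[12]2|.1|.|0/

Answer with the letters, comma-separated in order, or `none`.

A → no match — must start with `0`
B → no match
C → match
D → no match
E → no match

C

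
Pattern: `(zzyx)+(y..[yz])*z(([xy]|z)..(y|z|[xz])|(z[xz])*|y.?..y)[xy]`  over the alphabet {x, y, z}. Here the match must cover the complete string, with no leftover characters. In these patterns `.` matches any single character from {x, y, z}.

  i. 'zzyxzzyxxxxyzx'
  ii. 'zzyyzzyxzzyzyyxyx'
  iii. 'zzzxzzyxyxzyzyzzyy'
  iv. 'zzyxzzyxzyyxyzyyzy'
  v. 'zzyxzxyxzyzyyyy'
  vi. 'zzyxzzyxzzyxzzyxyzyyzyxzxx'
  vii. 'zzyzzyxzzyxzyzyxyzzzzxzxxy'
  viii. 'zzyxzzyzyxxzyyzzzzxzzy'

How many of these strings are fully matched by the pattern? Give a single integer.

1

i → no match
ii → no match — must start with 'zzyx'
iii → no match — must start with 'zzyx'
iv → no match
v → no match
vi → match
vii → no match — must start with 'zzyx'
viii → no match
Total matched: 1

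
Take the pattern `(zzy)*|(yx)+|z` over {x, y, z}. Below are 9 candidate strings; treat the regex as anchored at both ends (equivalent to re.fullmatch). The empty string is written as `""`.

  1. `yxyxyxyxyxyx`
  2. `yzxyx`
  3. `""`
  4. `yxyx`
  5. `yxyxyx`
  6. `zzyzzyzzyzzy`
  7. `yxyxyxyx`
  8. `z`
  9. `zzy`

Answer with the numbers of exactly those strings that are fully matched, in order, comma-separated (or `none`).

1, 3, 4, 5, 6, 7, 8, 9

1. `yxyxyxyxyxyx` → match
2. `yzxyx` → no match
3. `""` → match
4. `yxyx` → match
5. `yxyxyx` → match
6. `zzyzzyzzyzzy` → match
7. `yxyxyxyx` → match
8. `z` → match
9. `zzy` → match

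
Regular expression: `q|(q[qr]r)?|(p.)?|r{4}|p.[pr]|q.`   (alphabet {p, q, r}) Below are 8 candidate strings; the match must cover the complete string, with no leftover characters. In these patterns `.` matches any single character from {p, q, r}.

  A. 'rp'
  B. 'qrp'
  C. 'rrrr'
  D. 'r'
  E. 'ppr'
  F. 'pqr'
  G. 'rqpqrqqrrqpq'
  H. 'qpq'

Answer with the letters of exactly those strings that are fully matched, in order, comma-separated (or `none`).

A → no match
B → no match
C → match
D → no match
E → match
F → match
G → no match
H → no match

C, E, F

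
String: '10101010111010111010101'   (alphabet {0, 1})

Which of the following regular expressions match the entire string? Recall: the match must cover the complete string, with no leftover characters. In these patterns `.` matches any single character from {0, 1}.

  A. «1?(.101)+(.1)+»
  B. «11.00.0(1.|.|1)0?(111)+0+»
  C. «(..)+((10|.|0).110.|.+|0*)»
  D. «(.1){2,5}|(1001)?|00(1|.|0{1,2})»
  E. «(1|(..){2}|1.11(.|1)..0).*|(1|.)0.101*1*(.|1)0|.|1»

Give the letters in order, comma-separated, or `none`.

A → match
B → no match — must start with '11'
C → match
D → no match
E → match

A, C, E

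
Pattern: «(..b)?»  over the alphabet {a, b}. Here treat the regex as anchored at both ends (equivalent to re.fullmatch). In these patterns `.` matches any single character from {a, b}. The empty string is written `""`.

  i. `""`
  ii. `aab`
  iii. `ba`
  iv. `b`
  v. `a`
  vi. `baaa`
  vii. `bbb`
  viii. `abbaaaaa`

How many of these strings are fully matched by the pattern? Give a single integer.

i → match
ii → match
iii → no match
iv → no match
v → no match
vi → no match
vii → match
viii → no match
Total matched: 3

3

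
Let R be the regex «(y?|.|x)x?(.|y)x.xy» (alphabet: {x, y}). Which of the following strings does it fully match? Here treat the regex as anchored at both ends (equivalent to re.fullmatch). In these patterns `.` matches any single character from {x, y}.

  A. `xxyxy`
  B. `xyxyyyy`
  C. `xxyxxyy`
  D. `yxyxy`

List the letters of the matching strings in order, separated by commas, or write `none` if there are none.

A → match
B → no match — must end with `xy`
C → no match — must end with `xy`
D → match

A, D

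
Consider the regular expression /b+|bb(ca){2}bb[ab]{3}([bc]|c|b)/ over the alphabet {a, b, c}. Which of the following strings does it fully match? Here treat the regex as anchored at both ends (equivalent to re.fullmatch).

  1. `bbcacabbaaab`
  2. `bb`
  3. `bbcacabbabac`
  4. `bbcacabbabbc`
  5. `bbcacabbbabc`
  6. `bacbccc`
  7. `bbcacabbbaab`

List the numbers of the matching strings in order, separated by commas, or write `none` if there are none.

1, 2, 3, 4, 5, 7

1 → match
2 → match
3 → match
4 → match
5 → match
6 → no match
7 → match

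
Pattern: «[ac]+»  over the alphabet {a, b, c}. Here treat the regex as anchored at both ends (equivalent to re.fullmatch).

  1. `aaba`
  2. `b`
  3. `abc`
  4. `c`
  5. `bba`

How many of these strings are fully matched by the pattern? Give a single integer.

1

1 → no match
2 → no match
3 → no match
4 → match
5 → no match
Total matched: 1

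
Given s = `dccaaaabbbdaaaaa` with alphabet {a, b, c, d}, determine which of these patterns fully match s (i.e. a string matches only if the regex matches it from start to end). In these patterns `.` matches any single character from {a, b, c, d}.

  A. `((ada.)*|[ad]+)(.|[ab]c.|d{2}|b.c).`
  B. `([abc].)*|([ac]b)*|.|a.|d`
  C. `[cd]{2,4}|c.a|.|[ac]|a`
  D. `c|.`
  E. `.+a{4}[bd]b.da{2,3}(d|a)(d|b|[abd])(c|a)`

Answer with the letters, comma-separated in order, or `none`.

E

A → no match
B → no match
C → no match
D → no match
E → match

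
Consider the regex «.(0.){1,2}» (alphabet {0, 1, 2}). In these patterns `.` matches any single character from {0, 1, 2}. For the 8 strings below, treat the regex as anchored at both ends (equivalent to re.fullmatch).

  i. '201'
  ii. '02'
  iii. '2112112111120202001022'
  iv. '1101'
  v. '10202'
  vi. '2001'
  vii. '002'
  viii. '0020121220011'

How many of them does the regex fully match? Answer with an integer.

i → match
ii → no match
iii → no match
iv → no match
v → match
vi → no match
vii → match
viii → no match
Total matched: 3

3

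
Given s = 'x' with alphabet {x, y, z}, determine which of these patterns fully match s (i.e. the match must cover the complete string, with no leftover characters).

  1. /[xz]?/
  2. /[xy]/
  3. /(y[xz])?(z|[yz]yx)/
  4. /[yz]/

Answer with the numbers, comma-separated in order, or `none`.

1 → match
2 → match
3 → no match
4 → no match

1, 2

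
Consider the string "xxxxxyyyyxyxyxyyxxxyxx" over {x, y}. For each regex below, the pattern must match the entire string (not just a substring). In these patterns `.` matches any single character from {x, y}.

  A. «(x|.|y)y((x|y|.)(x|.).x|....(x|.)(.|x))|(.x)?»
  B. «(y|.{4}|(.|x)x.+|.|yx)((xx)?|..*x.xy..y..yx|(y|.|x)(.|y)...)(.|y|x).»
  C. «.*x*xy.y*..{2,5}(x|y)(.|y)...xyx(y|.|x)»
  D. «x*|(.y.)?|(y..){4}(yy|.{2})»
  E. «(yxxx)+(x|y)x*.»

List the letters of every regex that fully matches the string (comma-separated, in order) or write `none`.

B, C

A → no match
B → match
C → match
D → no match
E → no match — must start with "yxxx"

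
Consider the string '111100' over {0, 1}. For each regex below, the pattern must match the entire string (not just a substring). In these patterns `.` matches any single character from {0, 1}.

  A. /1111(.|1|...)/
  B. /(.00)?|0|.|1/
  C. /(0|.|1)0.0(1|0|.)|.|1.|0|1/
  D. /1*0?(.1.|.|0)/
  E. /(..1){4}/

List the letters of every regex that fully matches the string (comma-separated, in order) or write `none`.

D

A → no match
B → no match
C → no match
D → match
E → no match — must end with '1'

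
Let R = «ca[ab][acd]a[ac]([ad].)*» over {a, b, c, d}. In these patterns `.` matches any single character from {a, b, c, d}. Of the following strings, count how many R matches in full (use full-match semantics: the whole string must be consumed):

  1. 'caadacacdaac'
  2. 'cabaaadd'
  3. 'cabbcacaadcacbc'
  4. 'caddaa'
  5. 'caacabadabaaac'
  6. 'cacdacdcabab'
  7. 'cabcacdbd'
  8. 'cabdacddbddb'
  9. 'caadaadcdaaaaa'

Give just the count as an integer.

3

1 → match
2 → match
3 → no match
4 → no match
5 → no match
6 → no match
7 → no match
8 → no match
9 → match
Total matched: 3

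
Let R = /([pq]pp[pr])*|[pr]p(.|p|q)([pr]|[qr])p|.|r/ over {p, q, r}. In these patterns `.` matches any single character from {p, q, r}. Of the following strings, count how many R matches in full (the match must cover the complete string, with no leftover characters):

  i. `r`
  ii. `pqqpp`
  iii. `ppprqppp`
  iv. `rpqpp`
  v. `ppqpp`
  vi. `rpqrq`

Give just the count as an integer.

4

i → match
ii → no match
iii → match
iv → match
v → match
vi → no match
Total matched: 4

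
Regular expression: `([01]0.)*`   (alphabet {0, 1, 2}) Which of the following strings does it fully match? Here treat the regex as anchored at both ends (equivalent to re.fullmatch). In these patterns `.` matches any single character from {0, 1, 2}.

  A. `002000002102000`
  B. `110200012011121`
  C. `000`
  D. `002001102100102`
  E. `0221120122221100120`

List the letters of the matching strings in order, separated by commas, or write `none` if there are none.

A → match
B → no match
C. `000` → match
D → match
E → no match

A, C, D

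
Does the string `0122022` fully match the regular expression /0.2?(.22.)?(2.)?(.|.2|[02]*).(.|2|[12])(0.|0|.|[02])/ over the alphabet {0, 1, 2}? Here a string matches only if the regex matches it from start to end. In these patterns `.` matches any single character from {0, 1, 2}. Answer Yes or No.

Yes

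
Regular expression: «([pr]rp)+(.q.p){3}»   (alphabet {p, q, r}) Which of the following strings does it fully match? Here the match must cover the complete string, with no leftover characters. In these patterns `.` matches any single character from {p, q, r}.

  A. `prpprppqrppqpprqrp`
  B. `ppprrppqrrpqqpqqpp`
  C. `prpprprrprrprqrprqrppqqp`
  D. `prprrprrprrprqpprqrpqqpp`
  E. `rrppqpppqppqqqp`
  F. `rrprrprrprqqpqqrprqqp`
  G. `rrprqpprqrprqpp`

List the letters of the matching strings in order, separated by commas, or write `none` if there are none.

A, C, D, E, F, G

A → match
B → no match
C → match
D → match
E → match
F → match
G → match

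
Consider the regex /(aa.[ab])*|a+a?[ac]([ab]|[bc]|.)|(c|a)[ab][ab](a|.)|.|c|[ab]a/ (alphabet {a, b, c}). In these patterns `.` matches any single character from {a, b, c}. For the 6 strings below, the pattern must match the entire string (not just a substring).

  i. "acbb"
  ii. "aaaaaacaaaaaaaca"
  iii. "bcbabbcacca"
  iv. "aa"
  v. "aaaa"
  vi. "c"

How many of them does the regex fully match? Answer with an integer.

i → no match
ii → match
iii → no match
iv → match
v → match
vi → match
Total matched: 4

4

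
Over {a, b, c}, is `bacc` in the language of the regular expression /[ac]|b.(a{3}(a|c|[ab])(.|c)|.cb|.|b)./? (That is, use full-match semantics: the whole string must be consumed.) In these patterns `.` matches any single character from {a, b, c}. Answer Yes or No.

Yes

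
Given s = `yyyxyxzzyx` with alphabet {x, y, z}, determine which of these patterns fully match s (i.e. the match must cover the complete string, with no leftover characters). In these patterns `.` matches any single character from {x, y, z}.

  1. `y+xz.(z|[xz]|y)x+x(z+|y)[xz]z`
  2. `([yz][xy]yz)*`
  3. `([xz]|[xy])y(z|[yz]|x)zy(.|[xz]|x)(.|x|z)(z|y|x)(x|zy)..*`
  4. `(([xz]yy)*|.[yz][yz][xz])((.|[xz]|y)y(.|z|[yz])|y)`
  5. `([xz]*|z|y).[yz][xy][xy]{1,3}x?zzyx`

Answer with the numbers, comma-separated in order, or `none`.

5

1 → no match — must end with `z`
2 → no match
3 → no match
4 → no match
5 → match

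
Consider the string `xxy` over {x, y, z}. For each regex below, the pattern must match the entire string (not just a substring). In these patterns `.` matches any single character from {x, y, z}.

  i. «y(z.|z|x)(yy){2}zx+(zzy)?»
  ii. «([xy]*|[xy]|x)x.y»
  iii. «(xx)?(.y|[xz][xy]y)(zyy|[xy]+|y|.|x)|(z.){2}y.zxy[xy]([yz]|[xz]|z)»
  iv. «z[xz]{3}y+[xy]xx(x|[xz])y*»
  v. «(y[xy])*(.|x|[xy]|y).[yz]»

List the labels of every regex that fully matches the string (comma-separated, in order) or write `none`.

i → no match — must start with `y`
ii → match
iii → no match
iv → no match — must start with `z`
v → match

ii, v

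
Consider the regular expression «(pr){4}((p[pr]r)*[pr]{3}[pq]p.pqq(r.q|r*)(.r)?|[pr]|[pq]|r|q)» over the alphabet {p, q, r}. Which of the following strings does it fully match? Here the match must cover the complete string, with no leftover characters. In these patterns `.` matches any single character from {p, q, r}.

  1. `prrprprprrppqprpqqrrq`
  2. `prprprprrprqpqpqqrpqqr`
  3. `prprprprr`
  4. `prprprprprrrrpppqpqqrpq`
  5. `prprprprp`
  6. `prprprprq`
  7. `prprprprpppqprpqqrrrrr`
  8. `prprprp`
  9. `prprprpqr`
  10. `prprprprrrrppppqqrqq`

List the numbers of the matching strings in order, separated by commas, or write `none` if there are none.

1 → no match
2 → match
3. `prprprprr` → match
4 → match
5. `prprprprp` → match
6. `prprprprq` → match
7 → match
8. `prprprp` → no match
9. `prprprpqr` → no match
10 → match

2, 3, 4, 5, 6, 7, 10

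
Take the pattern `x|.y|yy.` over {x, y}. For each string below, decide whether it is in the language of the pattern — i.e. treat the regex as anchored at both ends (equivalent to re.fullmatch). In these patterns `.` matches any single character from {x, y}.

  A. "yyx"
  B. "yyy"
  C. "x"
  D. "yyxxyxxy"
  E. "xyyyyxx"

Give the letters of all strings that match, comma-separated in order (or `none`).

A, B, C

A → match
B → match
C → match
D → no match
E → no match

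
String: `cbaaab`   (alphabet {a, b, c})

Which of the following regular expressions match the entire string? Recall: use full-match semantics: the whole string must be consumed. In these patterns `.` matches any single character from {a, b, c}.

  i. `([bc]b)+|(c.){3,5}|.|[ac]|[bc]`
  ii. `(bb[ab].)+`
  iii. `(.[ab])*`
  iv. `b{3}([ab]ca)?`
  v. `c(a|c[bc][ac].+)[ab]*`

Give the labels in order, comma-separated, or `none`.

iii

i → no match
ii → no match — must start with `bb`
iii → match
iv → no match — must start with `b`
v → no match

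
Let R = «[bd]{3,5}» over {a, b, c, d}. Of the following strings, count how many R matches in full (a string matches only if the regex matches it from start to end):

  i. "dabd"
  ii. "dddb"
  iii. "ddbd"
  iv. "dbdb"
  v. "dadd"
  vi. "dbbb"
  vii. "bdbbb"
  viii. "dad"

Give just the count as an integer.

5

i → no match
ii → match
iii → match
iv → match
v → no match
vi → match
vii → match
viii → no match
Total matched: 5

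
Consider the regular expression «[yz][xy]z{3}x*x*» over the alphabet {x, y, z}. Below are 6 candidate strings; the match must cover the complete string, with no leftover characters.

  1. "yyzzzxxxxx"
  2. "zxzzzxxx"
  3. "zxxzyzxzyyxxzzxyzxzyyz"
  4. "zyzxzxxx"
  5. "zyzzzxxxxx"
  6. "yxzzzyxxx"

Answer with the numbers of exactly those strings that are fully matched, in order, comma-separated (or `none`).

1 → match
2 → match
3 → no match
4 → no match
5 → match
6 → no match

1, 2, 5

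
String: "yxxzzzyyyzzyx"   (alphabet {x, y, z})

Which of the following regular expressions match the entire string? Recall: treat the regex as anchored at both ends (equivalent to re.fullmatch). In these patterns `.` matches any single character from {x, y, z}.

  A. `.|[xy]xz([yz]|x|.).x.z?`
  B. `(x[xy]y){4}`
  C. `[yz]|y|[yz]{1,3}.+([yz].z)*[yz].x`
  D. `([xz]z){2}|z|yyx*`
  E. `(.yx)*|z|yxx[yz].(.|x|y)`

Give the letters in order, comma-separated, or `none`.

A → no match
B → no match — must start with "x"
C → match
D → no match
E → no match

C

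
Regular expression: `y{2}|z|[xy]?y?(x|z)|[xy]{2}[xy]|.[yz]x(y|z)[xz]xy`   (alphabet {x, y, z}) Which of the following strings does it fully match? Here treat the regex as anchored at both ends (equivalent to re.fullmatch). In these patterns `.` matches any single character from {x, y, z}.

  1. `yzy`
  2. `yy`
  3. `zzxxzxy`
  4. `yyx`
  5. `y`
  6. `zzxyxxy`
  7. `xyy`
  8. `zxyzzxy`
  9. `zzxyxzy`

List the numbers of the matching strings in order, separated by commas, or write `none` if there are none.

1 → no match
2 → match
3 → no match
4 → match
5 → no match
6 → match
7 → match
8 → no match
9 → no match

2, 4, 6, 7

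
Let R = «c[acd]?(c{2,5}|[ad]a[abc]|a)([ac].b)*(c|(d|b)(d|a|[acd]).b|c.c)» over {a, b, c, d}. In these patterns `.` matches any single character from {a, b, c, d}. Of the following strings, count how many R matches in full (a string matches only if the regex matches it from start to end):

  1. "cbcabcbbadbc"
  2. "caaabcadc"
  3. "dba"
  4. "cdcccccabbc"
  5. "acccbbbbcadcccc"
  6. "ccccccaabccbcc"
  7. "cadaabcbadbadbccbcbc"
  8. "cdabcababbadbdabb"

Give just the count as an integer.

1. "cbcabcbbadbc" → no match
2. "caaabcadc" → no match
3. "dba" → no match — must start with "c"
4. "cdcccccabbc" → match
5 → no match — must start with "c"
6 → no match
7 → no match
8 → match
Total matched: 2

2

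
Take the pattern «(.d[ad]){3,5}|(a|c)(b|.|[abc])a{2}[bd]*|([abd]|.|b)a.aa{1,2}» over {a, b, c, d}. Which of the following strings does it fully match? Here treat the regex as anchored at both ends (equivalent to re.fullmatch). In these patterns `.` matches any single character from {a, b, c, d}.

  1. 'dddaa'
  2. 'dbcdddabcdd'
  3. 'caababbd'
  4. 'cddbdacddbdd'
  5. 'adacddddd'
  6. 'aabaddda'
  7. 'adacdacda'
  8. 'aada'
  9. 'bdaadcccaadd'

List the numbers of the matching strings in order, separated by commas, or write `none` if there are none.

1. 'dddaa' → no match
2. 'dbcdddabcdd' → no match
3. 'caababbd' → no match
4. 'cddbdacddbdd' → match
5. 'adacddddd' → match
6. 'aabaddda' → no match
7. 'adacdacda' → match
8. 'aada' → no match
9. 'bdaadcccaadd' → no match

4, 5, 7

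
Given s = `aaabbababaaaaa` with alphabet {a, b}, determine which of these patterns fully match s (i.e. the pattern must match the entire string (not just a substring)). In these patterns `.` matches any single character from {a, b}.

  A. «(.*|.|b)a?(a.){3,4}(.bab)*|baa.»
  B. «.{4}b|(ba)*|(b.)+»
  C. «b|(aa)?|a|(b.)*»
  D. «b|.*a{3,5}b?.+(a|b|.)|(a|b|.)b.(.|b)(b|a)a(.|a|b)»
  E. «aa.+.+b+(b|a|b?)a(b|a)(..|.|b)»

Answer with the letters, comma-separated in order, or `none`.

A → no match
B → no match
C → no match
D → match
E → match

D, E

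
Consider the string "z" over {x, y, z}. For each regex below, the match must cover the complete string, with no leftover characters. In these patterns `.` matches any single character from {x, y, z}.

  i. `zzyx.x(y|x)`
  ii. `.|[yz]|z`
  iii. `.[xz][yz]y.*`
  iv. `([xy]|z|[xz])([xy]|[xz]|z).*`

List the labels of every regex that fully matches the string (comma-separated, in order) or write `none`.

ii

i → no match — must start with "zzyx"
ii → match
iii → no match
iv → no match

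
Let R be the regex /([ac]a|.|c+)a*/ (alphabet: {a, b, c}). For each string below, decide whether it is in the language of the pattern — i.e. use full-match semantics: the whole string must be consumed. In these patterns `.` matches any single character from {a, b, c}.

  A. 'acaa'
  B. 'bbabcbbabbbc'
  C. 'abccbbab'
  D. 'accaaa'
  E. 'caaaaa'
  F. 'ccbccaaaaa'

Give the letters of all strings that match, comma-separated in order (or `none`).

E

A → no match
B → no match
C → no match
D → no match
E → match
F → no match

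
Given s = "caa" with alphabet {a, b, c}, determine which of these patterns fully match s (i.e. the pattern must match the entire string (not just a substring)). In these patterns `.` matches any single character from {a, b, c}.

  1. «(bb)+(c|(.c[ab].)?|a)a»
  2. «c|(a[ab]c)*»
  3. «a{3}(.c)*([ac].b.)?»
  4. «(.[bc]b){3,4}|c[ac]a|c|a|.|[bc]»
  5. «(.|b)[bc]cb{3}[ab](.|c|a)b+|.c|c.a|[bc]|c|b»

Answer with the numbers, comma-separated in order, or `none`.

1 → no match — must start with "bb"
2 → no match
3 → no match — must start with "a"
4 → match
5 → match

4, 5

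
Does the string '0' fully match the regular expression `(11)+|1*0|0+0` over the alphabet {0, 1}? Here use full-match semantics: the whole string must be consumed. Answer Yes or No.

Yes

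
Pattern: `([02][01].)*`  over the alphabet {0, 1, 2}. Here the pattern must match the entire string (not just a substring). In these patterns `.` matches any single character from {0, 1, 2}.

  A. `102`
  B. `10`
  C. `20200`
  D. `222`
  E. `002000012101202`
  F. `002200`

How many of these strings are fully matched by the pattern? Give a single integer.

A → no match
B → no match
C → no match
D → no match
E → no match
F → match
Total matched: 1

1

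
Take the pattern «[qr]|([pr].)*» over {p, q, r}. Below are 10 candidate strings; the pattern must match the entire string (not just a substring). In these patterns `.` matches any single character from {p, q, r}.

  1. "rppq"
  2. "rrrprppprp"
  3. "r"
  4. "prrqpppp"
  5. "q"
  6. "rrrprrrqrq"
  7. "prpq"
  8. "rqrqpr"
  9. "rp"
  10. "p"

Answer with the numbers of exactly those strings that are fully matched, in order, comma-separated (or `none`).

1 → match
2 → match
3 → match
4 → match
5 → match
6 → match
7 → match
8 → match
9 → match
10 → no match

1, 2, 3, 4, 5, 6, 7, 8, 9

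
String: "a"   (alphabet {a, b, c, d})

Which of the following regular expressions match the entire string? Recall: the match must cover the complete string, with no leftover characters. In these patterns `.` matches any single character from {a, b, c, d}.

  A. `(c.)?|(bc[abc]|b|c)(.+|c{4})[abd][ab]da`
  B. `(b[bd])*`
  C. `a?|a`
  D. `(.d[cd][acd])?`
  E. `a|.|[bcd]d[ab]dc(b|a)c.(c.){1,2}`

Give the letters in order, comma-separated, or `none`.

A → no match
B → no match
C → match
D → no match
E → match

C, E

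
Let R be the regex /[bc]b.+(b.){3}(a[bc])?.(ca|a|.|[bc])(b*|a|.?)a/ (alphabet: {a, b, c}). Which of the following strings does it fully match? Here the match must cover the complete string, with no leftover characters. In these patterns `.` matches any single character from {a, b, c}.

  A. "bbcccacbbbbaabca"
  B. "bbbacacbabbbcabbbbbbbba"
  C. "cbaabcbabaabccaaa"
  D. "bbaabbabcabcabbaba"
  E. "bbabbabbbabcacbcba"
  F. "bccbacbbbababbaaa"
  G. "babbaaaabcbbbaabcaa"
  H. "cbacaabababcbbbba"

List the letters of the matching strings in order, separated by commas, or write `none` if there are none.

A → no match
B → match
C → match
D → no match
E → match
F → no match
G → no match
H → match

B, C, E, H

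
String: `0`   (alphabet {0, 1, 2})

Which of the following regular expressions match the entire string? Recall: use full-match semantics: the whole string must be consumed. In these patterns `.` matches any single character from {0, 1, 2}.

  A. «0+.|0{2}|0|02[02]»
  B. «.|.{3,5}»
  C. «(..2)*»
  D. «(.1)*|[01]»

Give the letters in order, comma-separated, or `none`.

A, B, D

A → match
B → match
C → no match
D → match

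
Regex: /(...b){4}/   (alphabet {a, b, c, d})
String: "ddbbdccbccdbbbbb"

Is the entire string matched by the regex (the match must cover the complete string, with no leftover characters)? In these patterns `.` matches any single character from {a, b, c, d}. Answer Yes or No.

Yes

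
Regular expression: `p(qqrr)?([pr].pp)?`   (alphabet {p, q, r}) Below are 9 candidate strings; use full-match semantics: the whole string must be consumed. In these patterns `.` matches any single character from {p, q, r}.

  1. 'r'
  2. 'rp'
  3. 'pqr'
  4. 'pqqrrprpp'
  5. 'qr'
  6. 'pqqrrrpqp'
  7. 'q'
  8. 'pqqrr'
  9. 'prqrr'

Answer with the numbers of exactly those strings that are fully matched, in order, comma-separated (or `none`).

4, 8

1. 'r' → no match — must start with 'p'
2. 'rp' → no match — must start with 'p'
3. 'pqr' → no match
4. 'pqqrrprpp' → match
5. 'qr' → no match — must start with 'p'
6. 'pqqrrrpqp' → no match
7. 'q' → no match — must start with 'p'
8. 'pqqrr' → match
9. 'prqrr' → no match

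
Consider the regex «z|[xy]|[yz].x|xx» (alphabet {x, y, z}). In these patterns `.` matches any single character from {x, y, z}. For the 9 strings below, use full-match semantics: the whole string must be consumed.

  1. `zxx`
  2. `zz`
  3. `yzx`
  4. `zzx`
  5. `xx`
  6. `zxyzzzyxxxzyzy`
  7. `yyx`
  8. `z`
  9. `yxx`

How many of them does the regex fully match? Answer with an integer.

7

1 → match
2 → no match
3 → match
4 → match
5 → match
6 → no match
7 → match
8 → match
9 → match
Total matched: 7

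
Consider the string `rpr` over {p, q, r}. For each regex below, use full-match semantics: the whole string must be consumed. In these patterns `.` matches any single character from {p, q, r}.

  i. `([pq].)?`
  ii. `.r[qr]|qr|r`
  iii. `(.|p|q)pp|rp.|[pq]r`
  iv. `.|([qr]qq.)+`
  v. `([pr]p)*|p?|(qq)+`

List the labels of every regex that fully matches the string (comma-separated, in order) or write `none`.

iii

i → no match
ii → no match
iii → match
iv → no match
v → no match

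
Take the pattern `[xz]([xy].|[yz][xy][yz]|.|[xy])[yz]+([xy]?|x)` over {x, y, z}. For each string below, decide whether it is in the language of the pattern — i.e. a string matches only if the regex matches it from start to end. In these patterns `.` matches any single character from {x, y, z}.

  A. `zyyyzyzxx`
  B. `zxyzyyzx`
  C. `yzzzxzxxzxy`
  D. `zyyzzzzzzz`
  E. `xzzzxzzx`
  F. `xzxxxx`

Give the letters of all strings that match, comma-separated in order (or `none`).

A → no match
B → match
C → no match
D → match
E → no match
F → no match

B, D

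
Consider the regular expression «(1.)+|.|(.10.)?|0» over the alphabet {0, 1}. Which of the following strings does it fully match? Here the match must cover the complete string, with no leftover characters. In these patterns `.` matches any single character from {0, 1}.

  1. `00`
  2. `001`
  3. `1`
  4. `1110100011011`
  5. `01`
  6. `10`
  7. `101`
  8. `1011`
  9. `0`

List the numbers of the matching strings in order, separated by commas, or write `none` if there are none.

3, 6, 8, 9

1 → no match
2 → no match
3 → match
4 → no match
5 → no match
6 → match
7 → no match
8 → match
9 → match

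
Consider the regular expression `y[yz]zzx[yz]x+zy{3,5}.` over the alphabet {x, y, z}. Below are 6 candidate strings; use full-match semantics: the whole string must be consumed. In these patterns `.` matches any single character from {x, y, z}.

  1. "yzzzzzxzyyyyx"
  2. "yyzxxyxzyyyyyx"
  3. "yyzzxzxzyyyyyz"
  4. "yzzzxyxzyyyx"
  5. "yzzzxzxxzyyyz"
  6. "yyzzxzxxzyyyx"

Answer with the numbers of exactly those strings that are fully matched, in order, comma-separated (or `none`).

3, 4, 5, 6

1 → no match
2 → no match
3 → match
4. "yzzzxyxzyyyx" → match
5 → match
6 → match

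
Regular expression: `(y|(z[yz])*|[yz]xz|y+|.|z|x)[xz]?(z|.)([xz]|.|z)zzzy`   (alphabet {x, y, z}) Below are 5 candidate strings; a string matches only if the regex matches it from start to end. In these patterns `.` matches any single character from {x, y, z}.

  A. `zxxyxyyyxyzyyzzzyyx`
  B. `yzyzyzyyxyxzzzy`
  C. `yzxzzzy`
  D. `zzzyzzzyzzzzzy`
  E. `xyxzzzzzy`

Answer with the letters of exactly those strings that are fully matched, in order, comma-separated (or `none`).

C, D

A → no match — must end with `zzzy`
B → no match
C → match
D → match
E → no match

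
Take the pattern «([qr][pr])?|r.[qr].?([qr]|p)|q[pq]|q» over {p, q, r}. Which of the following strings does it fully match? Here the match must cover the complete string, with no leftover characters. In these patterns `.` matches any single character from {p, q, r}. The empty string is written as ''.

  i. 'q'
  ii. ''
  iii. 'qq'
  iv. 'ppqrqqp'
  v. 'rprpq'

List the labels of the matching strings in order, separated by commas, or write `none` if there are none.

i, ii, iii, v

i → match
ii → match
iii → match
iv → no match
v → match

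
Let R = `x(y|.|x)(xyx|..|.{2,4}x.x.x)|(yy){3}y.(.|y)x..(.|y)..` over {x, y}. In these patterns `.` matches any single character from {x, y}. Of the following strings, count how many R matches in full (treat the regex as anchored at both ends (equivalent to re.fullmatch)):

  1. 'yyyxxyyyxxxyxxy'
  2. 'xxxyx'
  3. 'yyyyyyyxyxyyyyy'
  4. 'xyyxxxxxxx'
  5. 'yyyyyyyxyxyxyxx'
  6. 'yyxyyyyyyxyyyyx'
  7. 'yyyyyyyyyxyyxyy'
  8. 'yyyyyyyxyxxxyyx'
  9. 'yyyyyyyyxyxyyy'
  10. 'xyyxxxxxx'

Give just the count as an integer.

7

1 → no match
2 → match
3 → match
4 → match
5 → match
6 → no match
7 → match
8 → match
9 → no match
10 → match
Total matched: 7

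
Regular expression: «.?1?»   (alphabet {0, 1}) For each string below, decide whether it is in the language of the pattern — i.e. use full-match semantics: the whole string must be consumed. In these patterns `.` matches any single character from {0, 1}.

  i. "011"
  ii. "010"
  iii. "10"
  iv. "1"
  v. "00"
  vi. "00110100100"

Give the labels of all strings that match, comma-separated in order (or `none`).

iv

i → no match
ii → no match
iii → no match
iv → match
v → no match
vi → no match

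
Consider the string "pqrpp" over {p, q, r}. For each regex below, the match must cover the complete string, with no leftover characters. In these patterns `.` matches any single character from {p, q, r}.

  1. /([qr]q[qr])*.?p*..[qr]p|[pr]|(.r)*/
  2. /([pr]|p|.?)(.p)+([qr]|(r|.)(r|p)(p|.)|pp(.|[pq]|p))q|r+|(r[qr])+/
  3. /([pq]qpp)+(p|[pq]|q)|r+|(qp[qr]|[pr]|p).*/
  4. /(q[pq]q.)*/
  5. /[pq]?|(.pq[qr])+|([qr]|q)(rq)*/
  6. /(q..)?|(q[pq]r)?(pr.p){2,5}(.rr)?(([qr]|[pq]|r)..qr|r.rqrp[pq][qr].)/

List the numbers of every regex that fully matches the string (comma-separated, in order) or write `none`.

3

1 → no match
2 → no match
3 → match
4 → no match
5 → no match
6 → no match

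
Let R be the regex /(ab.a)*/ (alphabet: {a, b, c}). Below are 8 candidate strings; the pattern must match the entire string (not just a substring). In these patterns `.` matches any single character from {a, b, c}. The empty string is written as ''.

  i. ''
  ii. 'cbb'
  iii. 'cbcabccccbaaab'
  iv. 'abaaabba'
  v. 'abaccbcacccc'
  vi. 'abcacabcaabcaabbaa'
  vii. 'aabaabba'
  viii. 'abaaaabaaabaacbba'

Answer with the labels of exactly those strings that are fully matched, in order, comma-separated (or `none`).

i → match
ii → no match
iii → no match
iv → match
v → no match
vi → no match
vii → no match
viii → no match

i, iv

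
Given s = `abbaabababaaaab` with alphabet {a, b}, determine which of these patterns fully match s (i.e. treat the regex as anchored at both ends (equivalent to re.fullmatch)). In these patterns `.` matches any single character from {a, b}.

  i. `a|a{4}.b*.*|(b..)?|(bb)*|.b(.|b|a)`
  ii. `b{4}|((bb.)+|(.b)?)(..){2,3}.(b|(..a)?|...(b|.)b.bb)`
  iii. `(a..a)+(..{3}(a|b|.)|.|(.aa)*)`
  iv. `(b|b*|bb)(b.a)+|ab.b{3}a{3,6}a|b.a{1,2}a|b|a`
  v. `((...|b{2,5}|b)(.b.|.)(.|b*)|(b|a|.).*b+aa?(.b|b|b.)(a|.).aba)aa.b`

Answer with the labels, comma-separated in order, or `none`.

i → no match
ii → no match
iii → no match
iv → no match
v → match

v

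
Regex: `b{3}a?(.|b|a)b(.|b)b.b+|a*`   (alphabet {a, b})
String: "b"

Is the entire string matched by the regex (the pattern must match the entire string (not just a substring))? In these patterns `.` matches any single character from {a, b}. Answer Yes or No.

No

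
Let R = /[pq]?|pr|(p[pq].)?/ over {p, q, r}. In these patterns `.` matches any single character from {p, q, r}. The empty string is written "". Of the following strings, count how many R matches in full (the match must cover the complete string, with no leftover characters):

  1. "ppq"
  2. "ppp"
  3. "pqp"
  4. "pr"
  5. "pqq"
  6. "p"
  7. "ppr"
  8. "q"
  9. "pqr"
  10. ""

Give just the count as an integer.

1 → match
2 → match
3 → match
4 → match
5 → match
6 → match
7 → match
8 → match
9 → match
10 → match
Total matched: 10

10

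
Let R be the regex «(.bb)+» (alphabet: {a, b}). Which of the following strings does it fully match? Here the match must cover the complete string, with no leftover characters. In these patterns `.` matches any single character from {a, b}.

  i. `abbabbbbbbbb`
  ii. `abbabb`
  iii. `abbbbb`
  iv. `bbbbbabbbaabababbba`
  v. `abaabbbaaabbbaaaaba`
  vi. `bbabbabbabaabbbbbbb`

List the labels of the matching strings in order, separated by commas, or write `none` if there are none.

i, ii, iii

i → match
ii → match
iii → match
iv → no match — must end with `bb`
v → no match — must end with `bb`
vi → no match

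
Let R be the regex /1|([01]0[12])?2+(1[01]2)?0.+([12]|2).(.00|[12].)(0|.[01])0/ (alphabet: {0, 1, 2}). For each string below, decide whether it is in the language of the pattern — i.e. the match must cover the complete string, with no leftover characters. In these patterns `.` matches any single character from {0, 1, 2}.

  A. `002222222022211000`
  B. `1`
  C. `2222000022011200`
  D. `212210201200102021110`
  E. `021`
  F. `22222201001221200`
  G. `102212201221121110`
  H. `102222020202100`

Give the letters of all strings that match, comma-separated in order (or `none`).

A → match
B. `1` → match
C → match
D → no match
E. `021` → no match
F → match
G → no match
H → match

A, B, C, F, H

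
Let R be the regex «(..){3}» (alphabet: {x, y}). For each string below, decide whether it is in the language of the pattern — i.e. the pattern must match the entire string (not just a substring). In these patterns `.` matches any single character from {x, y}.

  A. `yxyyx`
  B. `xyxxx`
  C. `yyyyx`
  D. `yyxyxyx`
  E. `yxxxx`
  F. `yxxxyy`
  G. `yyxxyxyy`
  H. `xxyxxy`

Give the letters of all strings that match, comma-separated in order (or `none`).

F, H

A → no match
B → no match
C → no match
D → no match
E → no match
F → match
G → no match
H → match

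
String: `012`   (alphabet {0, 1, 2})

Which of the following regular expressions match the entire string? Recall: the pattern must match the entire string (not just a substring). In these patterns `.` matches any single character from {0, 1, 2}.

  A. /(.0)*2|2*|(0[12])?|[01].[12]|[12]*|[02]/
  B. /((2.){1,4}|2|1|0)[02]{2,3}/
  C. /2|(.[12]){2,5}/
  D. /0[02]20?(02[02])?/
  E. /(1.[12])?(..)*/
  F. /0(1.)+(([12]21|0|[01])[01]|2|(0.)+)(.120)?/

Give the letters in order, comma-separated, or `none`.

A → match
B → no match
C → no match
D → no match
E → no match
F → no match

A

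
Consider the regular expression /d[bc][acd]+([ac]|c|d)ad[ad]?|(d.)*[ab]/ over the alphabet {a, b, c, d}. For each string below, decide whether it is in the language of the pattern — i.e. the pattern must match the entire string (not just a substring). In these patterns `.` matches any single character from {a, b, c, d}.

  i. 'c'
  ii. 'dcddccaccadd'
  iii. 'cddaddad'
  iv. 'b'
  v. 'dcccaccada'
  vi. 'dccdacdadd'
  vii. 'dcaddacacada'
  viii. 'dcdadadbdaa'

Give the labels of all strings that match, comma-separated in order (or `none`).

ii, iv, v, vi, vii, viii

i → no match
ii → match
iii → no match
iv → match
v → match
vi → match
vii → match
viii → match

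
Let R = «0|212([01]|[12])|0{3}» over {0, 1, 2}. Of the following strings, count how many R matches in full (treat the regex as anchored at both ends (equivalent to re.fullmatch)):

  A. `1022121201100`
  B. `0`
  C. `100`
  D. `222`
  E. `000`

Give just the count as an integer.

A → no match
B. `0` → match
C. `100` → no match
D. `222` → no match
E. `000` → match
Total matched: 2

2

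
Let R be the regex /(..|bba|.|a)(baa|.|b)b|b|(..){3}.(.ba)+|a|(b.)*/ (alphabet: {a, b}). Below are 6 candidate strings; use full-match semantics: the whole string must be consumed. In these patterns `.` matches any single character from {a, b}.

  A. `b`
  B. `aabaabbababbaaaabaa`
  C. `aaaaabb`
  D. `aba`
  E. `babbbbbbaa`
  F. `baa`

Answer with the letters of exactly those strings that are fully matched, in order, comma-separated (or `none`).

A

A → match
B → no match
C → no match
D → no match
E → no match
F → no match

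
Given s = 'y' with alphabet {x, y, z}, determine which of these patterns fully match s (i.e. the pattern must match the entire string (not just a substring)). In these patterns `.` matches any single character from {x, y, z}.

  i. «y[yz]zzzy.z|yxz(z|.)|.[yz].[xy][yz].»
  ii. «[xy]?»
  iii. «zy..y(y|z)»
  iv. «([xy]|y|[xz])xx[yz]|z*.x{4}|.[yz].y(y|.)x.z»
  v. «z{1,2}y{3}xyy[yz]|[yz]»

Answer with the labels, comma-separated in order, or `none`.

i → no match
ii → match
iii → no match — must start with 'zy'
iv → no match
v → match

ii, v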